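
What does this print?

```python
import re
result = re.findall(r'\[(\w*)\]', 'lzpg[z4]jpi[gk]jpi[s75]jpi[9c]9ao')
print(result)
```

Scanning left to right: at [4:8] match '[z4]', group 1 = 'z4'; at [11:15] match '[gk]', group 1 = 'gk'; at [18:23] match '[s75]', group 1 = 's75'; at [26:30] match '[9c]', group 1 = '9c'.
Because there's exactly one group, `findall` drops the full match and keeps group 1 from each hit.

['z4', 'gk', 's75', '9c']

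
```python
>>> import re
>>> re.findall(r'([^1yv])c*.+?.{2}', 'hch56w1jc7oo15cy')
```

['h', 'w', '7']

Lazy quantifiers expand one character at a time until the remainder of the pattern can match.
`findall` collects group 1 from each match (3 total).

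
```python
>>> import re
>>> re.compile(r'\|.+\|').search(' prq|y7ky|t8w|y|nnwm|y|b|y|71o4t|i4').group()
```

'|y7ky|t8w|y|nnwm|y|b|y|71o4t|'

`search` walks the string left to right and returns the first match it finds.
The match spans [4:33] → '|y7ky|t8w|y|nnwm|y|b|y|71o4t|'.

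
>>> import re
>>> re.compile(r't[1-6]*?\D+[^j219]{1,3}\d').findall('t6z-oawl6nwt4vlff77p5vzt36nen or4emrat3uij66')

['t6z-oawl6', 't4vlff77p5', 't36nen or4', 't3uij66']

The pattern matches the literal 't', then zero or more of a character in [1-6] (lazy); then one or more of a non-digit; then 1 to 3 of any character except [j219], then a digit.
Walking the string: at [0:9] → 't6z-oawl6'; at [11:21] → 't4vlff77p5'; at [23:33] → 't36nen or4'; at [37:44] → 't3uij66'.
With no groups in the pattern, `findall` gives back each whole match — 4 here.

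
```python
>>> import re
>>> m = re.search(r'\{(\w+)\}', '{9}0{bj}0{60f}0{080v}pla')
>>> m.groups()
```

('9',)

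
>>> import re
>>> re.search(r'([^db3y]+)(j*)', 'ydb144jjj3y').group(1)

'144jjj'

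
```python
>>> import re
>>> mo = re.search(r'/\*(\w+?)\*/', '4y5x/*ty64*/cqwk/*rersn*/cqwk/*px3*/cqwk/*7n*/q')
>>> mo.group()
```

'/*ty64*/'

`search` walks the string left to right and returns the first match it finds.
The match spans [4:12] → '/*ty64*/'.
Captured: group 1 = 'ty64'.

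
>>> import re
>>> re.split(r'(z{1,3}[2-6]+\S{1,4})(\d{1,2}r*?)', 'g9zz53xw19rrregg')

A `+?`/`*?`/`{m,n}?` starts at its minimum and grows only as far as needed for what follows to match.
Because the pattern has a capturing group, `split` also inserts each captured text between the pieces.

['g9', 'zz53xw1', '9', 'rrregg']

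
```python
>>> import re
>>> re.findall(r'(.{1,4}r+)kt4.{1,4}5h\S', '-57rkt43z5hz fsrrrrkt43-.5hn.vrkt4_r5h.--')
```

['-57r', ' fsrrrr', '.vr']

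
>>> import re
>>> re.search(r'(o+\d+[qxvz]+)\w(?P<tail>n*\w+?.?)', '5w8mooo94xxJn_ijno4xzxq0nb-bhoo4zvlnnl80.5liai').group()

'ooo94xxJn_i'

Pattern: one or more of the literal 'o', then one or more of a digit, then one or more of one of [qxvz] (captured); then a word character; then zero or more of a literal 'n', then one or more of a word character (lazy), then optionally any character (captured as 'tail').
The match spans [4:15] → 'ooo94xxJn_i'.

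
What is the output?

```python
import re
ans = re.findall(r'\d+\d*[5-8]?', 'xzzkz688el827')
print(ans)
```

Since nothing is captured, `findall` lists the 2 matched substrings directly.

['688', '827']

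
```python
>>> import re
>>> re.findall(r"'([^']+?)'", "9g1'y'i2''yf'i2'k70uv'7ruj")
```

['y', 'yf', 'k70uv']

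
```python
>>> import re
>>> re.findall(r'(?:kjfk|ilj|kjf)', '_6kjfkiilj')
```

Branches in `(...|...)` are attempted left-to-right; the first branch that allows the whole pattern to succeed is taken.
`findall` yields the raw match text (2 of them) because the pattern has no groups.

['kjfk', 'ilj']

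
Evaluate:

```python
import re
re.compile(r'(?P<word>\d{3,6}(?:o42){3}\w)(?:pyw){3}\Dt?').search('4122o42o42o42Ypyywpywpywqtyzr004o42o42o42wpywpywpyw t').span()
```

(29, 53)

The pattern matches 3 to 6 of a digit, then the literal 'o42' repeated 3 times, then a word character (captured as 'word'); then the literal 'pyw' repeated 3 times, then a non-digit, then optionally a literal 't'.
`re.search` scans for the first position where the pattern succeeds.
The match spans [29:53] → '004o42o42o42wpywpywpyw t'.
Captured: group 1 = '004o42o42o42w'.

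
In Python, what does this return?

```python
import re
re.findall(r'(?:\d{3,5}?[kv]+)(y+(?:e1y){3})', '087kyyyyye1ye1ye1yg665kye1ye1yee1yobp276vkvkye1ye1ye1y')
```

['yyyyye1ye1ye1y', 'ye1ye1ye1y']

This matches 3 to 5 of a digit (lazy), then one or more of one of [kv] (non-capturing group); then one or more of the literal 'y', then the literal 'e1y' repeated 3 times (captured).
`findall` collects group 1 from each match (2 total).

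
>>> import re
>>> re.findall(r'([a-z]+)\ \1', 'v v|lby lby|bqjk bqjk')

['v', 'lby', 'bqjk']

A backreference is literal: `\1` must see the identical characters the first group matched.
Matches: at [0:3] match 'v v', group 1 = 'v'; at [4:11] match 'lby lby', group 1 = 'lby'; at [12:21] match 'bqjk bqjk', group 1 = 'bqjk'.
With a single group, `findall` returns only what that group captured — 3 items.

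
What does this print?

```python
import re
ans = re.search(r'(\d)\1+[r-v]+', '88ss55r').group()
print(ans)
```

A backreference is literal: `\1` must see the identical characters the first group matched.
The match spans [0:4] → '88ss'.

88ss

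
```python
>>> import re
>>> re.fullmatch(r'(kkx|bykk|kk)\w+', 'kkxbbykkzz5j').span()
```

`re.fullmatch` requires the pattern to consume the entire string.
The match spans [0:12] → 'kkxbbykkzz5j'.
Captured: group 1 = 'kkx'.

(0, 12)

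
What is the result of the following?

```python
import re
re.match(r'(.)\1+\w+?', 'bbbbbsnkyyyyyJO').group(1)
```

`\1` is not a pattern — it's the concrete string captured by group 1, re-applied verbatim.
With `match`, the pattern is implicitly anchored at the beginning.
The match spans [0:6] → 'bbbbbs'.
Captured: group 1 = 'b'.

'b'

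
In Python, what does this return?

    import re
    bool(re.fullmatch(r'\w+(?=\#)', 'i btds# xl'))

Lookahead/lookbehind check context without consuming it, so the matched span excludes the asserted characters.
`re.fullmatch` requires the pattern to consume the entire string.
Here the pattern can't cover the whole string, so the call returns None, and `bool(None)` is False.

False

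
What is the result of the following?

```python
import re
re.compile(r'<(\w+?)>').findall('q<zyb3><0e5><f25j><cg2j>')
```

['zyb3', '0e5', 'f25j', 'cg2j']

Walking the string: at [1:7] match '<zyb3>', group 1 = 'zyb3'; at [7:12] match '<0e5>', group 1 = '0e5'; at [12:18] match '<f25j>', group 1 = 'f25j'; at [18:24] match '<cg2j>', group 1 = 'cg2j'.
Because there's exactly one group, `findall` drops the full match and keeps group 1 from each hit.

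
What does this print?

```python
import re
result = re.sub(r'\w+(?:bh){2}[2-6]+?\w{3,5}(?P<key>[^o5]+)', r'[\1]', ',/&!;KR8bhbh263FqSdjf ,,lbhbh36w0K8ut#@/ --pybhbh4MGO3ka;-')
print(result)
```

,/&!;[djf ,,lbhbh36w0K8ut#@/ --pybhbh4MGO3ka;-]

A non-greedy quantifier consumes as few characters as it can — just enough that the remainder of the pattern still matches from where it stops; whatever follows it matches normally.
The replacement refers to a captured group, so each match is rewritten using its own captured text.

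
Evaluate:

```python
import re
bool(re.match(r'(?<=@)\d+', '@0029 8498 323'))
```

The lookaround is zero-width — it requires the adjacent text to match without consuming it, so the asserted text isn't part of the match.
`re.match` won't scan ahead — the pattern has to work from the very first character.
Here the string doesn't start with a match, so the call returns None, and `bool(None)` is False.

False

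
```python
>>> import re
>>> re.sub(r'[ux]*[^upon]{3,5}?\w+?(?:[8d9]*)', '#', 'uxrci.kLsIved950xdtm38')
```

The pattern matches zero or more of one of [ux], then 3 to 5 of any character except [upon] (lazy), then one or more of a word character (lazy); then zero or more of one of [8d9] (non-capturing group).
Because the quantifier is non-greedy, it stops expanding at the earliest point where the rest of the pattern can succeed.
Matches: at [0:7] → 'uxrci.k'; at [7:11] → 'LsIv'; at [11:15] → 'ed95'; at [15:19] → '0xdt'.
Every occurrence is swapped for '#'.

'####m38'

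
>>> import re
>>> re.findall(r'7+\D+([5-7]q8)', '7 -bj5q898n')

['5q8']

`findall` collects group 1 from the one match (1 total).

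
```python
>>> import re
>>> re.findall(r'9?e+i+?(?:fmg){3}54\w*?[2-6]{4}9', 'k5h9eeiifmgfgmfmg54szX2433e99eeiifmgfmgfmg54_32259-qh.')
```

['9eeiifmgfmgfmg54_32259']

The pattern matches optionally the literal '9', then one or more of the literal 'e', then one or more of the literal 'i' (lazy); then the literal 'fmg' repeated 3 times, then the literal '54', then zero or more of a word character (lazy); then exactly 4 of a character in [2-6], then the literal '9'.
Scanning left to right: at [28:50] → '9eeiifmgfmgfmg54_32259'.
`findall` yields the raw match text (1 of them) because the pattern has no groups.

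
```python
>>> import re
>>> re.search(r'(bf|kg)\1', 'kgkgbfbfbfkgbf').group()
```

'kgkg'

The backreference `\1` re-matches whatever the first group consumed, character for character.
The match spans [0:4] → 'kgkg'.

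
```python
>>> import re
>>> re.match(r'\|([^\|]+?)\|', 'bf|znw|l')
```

With `match`, the pattern is implicitly anchored at the beginning.
Here position 0 doesn't satisfy it, so the call returns None.

None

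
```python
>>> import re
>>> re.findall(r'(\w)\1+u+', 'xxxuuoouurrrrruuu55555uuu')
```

`\1` is not a pattern — it's the concrete string captured by group 1, re-applied verbatim.
One capturing group, so `findall` returns just the captured substring from each match — 4 in all.

['x', 'o', 'r', '5']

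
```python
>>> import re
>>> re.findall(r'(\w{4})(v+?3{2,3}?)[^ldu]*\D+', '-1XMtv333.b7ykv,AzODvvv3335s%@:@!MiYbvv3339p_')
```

This matches exactly 4 of a word character (captured); then one or more of the literal 'v' (lazy), then 2 to 3 of the literal '3' (lazy) (captured); then zero or more of any character except [ldu], then one or more of a non-digit.
With the lazy modifier that quantifier settles for the fewest repetitions that let the rest of the pattern succeed (the atoms after it are unaffected and can still be greedy).
Scanning left to right: at [1:45] match '1XMtv333.b7ykv,AzODvvv3335s%@:@!MiYbvv3339p_', groups = ('1XMt', 'v33').
With 2 capturing groups, `findall` returns a 2-tuple per match.

[('1XMt', 'v33')]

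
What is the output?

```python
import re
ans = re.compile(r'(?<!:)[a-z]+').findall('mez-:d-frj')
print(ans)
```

The negative lookahead/lookbehind blocks any match where the forbidden context is present.
Walking the string: at [0:3] → 'mez'; at [7:10] → 'frj'.
`findall` yields the raw match text (2 of them) because the pattern has no groups.

['mez', 'frj']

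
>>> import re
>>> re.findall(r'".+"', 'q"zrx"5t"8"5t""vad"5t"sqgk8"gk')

With no groups in the pattern, `findall` gives back each whole match — 1 here.

['"zrx"5t"8"5t""vad"5t"sqgk8"']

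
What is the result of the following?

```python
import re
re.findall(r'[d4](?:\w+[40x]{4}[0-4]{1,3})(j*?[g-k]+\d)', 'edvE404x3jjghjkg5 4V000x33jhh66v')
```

['jjghjkg5', 'jhh6']

This matches one of [d4]; then one or more of a word character, then exactly 4 of one of [40x], then 1 to 3 of a character in [0-4] (non-capturing group); then zero or more of a literal 'j' (lazy), then one or more of a character in [g-k], then a digit (captured).
Scanning left to right: at [1:17] match 'dvE404x3jjghjkg5', group 1 = 'jjghjkg5'; at [18:30] match '4V000x33jhh6', group 1 = 'jhh6'.
`findall` collects group 1 from each match (2 total).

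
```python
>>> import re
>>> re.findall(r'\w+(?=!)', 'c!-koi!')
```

['c', 'koi']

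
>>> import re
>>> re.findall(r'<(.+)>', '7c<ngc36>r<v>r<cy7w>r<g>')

['ngc36>r<v>r<cy7w>r<g']

One capturing group, so `findall` returns just the captured substring from the one match — 1 in all.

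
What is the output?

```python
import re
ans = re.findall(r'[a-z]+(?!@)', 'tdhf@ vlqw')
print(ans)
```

The negative lookaround is zero-width — it rules out positions where the adjacent text would match, without consuming anything.
With no groups in the pattern, `findall` gives back each whole match — 2 here.

['tdh', 'vlqw']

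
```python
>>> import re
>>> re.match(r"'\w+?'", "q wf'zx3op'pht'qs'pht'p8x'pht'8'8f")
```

None

`re.match` only tries the pattern at the start of the string.
Here the string doesn't start with a match, so the call returns None.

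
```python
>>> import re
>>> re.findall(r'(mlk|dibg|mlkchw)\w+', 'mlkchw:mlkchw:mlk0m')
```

['mlk', 'mlk', 'mlk']

Matches: at [0:6] match 'mlkchw', group 1 = 'mlk'; at [7:13] match 'mlkchw', group 1 = 'mlk'; at [14:19] match 'mlk0m', group 1 = 'mlk'.
`findall` collects group 1 from each match (3 total).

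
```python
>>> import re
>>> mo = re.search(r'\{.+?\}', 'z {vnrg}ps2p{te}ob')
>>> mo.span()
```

(2, 8)

The match spans [2:8] → '{vnrg}'.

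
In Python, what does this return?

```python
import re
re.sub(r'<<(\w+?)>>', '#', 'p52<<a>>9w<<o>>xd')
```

Each match is replaced by '#'.

'p52#9w#xd'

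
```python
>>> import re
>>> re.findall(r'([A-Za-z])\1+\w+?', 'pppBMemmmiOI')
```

After group 1 captures some text, `\1` only succeeds where that same text appears again.
Scanning left to right: at [0:4] match 'pppB', group 1 = 'p'; at [6:10] match 'mmmi', group 1 = 'm'.
With a single group, `findall` returns only what that group captured — 2 items.

['p', 'm']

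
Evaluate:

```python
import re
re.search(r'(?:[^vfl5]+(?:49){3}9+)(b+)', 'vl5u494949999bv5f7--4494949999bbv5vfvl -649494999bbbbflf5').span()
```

The pattern matches one or more of any character except [vfl5], then the literal '49' repeated 3 times, then one or more of the literal '9' (non-capturing group); then one or more of a literal 'b' (captured).
The match spans [3:14] → 'u494949999b'.

(3, 14)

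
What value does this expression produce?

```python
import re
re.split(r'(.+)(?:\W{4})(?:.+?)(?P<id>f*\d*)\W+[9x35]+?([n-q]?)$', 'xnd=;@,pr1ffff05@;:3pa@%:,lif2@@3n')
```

['', 'xnd=;@,pr1ffff05@;:3pa', 'f2', 'n', '']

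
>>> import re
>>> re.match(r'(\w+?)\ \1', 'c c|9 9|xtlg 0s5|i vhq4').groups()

('c',)

`\1` has to match the exact text group 1 already captured.
`re.match` only tries the pattern at the start of the string.
The match spans [0:3] → 'c c'.
Captured: group 1 = 'c'.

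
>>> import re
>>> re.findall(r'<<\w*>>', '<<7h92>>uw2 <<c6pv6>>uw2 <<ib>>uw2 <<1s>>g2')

Since nothing is captured, `findall` lists the 4 matched substrings directly.

['<<7h92>>', '<<c6pv6>>', '<<ib>>', '<<1s>>']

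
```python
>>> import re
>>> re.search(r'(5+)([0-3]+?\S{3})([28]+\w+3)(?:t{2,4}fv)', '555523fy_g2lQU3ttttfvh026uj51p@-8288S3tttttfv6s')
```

None

This matches one or more of a literal '5' (captured); then one or more of a character in [0-3] (lazy), then exactly 3 of a non-whitespace character (captured); then one or more of one of [28], then one or more of a word character, then a literal '3' (captured); then 2 to 4 of the literal 't', then the literal 'fv' (non-capturing group).
`search` walks the string left to right and returns the first match it finds.
Here nothing in the string fits, so the call returns None.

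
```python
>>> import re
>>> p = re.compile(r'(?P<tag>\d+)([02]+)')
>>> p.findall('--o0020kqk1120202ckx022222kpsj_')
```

[('002', '0'), ('112020', '2'), ('02222', '2')]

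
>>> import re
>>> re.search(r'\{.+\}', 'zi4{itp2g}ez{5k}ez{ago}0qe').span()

(3, 23)

The match spans [3:23] → '{itp2g}ez{5k}ez{ago}'.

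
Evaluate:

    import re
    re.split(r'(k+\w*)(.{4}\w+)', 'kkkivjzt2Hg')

The pattern matches one or more of the literal 'k', then zero or more of a word character (captured); then exactly 4 of any character, then one or more of a word character (captured).
Because the pattern has a capturing group, `split` also inserts each captured text between the pieces.

['', 'kkkivj', 'zt2Hg', '']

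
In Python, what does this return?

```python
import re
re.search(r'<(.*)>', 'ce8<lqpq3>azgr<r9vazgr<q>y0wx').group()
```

The match spans [3:25] → '<lqpq3>azgr<r9vazgr<q>'.

'<lqpq3>azgr<r9vazgr<q>'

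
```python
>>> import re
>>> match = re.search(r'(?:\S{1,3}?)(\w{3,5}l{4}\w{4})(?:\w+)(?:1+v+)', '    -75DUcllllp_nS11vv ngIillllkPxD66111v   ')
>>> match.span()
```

Pattern: 1 to 3 of a non-whitespace character (lazy) (non-capturing group); then 3 to 5 of a word character, then exactly 4 of a literal 'l', then exactly 4 of a word character (captured); then one or more of a word character (non-capturing group); then one or more of the literal '1', then one or more of the literal 'v' (non-capturing group).
`re.search` scans for the first position where the pattern succeeds.
The match spans [4:22] → '-75DUcllllp_nS11vv'.
Captured: group 1 = '75DUcllllp_nS'.

(4, 22)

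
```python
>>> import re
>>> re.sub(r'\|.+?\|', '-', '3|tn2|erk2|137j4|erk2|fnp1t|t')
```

'3-erk2-erk2-t'

Because the quantifier is non-greedy, it stops expanding at the earliest point where the rest of the pattern can succeed.
Matches: at [1:6] → '|tn2|'; at [10:17] → '|137j4|'; at [21:28] → '|fnp1t|'.
Each match is replaced by '-'.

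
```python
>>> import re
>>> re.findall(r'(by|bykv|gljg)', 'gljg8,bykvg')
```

['gljg', 'by']

Alternation tries branches left to right and keeps the first one that lets the overall match succeed at that position.
Matches: at [0:4] match 'gljg', group 1 = 'gljg'; at [6:8] match 'by', group 1 = 'by'.
One capturing group, so `findall` returns just the captured substring from each match — 2 in all.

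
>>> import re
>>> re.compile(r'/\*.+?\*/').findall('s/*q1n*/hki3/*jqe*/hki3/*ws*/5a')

['/*q1n*/', '/*jqe*/', '/*ws*/']

Because the quantifier is non-greedy, it stops expanding at the earliest point where the rest of the pattern can succeed.
`findall` yields the raw match text (3 of them) because the pattern has no groups.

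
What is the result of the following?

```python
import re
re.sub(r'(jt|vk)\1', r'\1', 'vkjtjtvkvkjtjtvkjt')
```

`\1` is not a pattern — it's the concrete string captured by group 1, re-applied verbatim.
Matches: at [2:6] → 'jtjt'; at [6:10] → 'vkvk'; at [10:14] → 'jtjt'.
`\1` in the replacement pulls in group 1's text for each match.

'vkjtvkjtvkjt'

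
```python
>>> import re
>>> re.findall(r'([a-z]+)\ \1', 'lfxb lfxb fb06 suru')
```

`\1` has to match the exact text group 1 already captured.
Matches: at [0:9] match 'lfxb lfxb', group 1 = 'lfxb'.
One capturing group, so `findall` returns just the captured substring from the one match — 1 in all.

['lfxb']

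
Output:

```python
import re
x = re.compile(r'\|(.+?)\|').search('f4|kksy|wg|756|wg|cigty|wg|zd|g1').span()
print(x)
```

(2, 8)

`re.search` scans for the first position where the pattern succeeds.
The match spans [2:8] → '|kksy|'.
Captured: group 1 = 'kksy'.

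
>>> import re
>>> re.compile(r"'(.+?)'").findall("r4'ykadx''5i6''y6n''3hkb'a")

Because there's exactly one group, `findall` drops the full match and keeps group 1 from each hit.

['ykadx', '5i6', 'y6n', '3hkb']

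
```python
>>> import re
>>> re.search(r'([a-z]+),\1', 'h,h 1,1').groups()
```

('h',)

A backreference is literal: `\1` must see the identical characters the first group matched.
`search` walks the string left to right and returns the first match it finds.
The match spans [0:3] → 'h,h'.
Captured: group 1 = 'h'.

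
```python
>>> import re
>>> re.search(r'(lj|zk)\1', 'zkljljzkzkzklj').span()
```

The backreference `\1` re-matches whatever the first group consumed, character for character.
`search` walks the string left to right and returns the first match it finds.
The match spans [2:6] → 'ljlj'.
Captured: group 1 = 'lj'.

(2, 6)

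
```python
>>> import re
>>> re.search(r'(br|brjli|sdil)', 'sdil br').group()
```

The match spans [0:4] → 'sdil'.

'sdil'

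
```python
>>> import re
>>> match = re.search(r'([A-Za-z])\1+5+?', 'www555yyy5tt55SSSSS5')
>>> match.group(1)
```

The backreference `\1` re-matches whatever the first group consumed, character for character.
`re.search` tries every starting position until one works.
The match spans [0:4] → 'www5'.
Captured: group 1 = 'w'.

'w'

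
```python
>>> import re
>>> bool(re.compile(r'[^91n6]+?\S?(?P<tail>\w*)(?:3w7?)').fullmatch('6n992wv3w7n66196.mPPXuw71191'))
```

False

This matches one or more of any character except [91n6] (lazy), then optionally a non-whitespace character; then zero or more of a word character (captured as 'tail'); then the literal '3w', then optionally a literal '7' (non-capturing group).
For `fullmatch`, every character of the input must be accounted for by the pattern.
Here there's no way to consume every character, so the call returns None, and `bool(None)` is False.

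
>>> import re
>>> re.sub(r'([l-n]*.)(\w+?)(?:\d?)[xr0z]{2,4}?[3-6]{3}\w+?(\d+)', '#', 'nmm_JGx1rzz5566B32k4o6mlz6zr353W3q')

'##q'

This matches zero or more of a character in [l-n], then any character (captured); then one or more of a word character (lazy) (captured); then optionally a digit (non-capturing group); then 2 to 4 of one of [xr0z] (lazy), then exactly 3 of a character in [3-6], then one or more of a word character (lazy); then one or more of a digit (captured).
Lazy quantifiers expand one character at a time until the remainder of the pattern can match.
Matches: at [0:18] → 'nmm_JGx1rzz5566B32'; at [18:33] → 'k4o6mlz6zr353W3'.
`sub` substitutes '#' at each match site.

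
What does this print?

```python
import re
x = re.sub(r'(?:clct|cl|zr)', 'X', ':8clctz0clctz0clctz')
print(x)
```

:8Xz0Xz0Xz

Alternation isn't longest-match — the leftmost alternative that fits at this position is chosen.
Each match is replaced by 'X'.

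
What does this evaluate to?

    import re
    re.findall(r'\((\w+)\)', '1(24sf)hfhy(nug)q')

['24sf', 'nug']

`findall` collects group 1 from each match (2 total).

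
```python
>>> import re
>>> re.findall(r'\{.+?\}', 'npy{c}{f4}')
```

['{c}', '{f4}']

The `?` after the quantifier makes it lazy — it takes as little as possible before letting the rest of the pattern try.
Since nothing is captured, `findall` lists the 2 matched substrings directly.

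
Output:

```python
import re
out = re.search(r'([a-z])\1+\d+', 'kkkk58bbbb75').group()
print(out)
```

A backreference is literal: `\1` must see the identical characters the first group matched.
`search` walks the string left to right and returns the first match it finds.
The match spans [0:6] → 'kkkk58'.
Captured: group 1 = 'k'.

kkkk58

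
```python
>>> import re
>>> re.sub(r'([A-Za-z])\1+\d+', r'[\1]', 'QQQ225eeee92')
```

'[Q][e]'

`\1` has to match the exact text group 1 already captured.
Matches: at [0:6] → 'QQQ225'; at [6:12] → 'eeee92'.
Each match is replaced using the text its own group 1 captured.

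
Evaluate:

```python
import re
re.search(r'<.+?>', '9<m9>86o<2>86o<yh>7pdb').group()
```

A `+?`/`*?`/`{m,n}?` starts at its minimum and grows only as far as needed for what follows to match.
The match spans [1:5] → '<m9>'.

'<m9>'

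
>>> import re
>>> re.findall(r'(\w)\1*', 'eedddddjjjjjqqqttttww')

['e', 'd', 'j', 'q', 't', 'w']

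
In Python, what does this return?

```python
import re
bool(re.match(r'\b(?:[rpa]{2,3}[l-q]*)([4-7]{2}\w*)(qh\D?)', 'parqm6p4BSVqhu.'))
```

False

Pattern: a word boundary (`\b`, zero-width); then 2 to 3 of one of [rpa], then zero or more of a character in [l-q] (non-capturing group); then exactly 2 of a character in [4-7], then zero or more of a word character (captured); then the literal 'qh', then optionally a non-digit (captured).
With `match`, the pattern is implicitly anchored at the beginning.
Here the string doesn't start with a match, so the call returns None, and `bool(None)` is False.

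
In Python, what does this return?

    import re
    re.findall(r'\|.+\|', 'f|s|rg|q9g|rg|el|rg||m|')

['|s|rg|q9g|rg|el|rg||m|']

Scanning left to right: at [1:23] → '|s|rg|q9g|rg|el|rg||m|'.
`findall` yields the raw match text (1 of them) because the pattern has no groups.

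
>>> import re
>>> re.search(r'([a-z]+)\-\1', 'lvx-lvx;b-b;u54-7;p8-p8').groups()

`\1` is not a pattern — it's the concrete string captured by group 1, re-applied verbatim.
`re.search` scans for the first position where the pattern succeeds.
The match spans [0:7] → 'lvx-lvx'.
Captured: group 1 = 'lvx'.

('lvx',)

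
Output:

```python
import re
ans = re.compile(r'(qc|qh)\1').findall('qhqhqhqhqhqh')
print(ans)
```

['qh', 'qh', 'qh']

`\1` is not a pattern — it's the concrete string captured by group 1, re-applied verbatim.
Scanning left to right: at [0:4] match 'qhqh', group 1 = 'qh'; at [4:8] match 'qhqh', group 1 = 'qh'; at [8:12] match 'qhqh', group 1 = 'qh'.
One capturing group, so `findall` returns just the captured substring from each match — 3 in all.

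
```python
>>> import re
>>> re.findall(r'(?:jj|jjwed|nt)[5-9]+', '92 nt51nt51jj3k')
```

['nt5', 'nt5']

Scanning left to right: at [3:6] → 'nt5'; at [7:10] → 'nt5'.
Since nothing is captured, `findall` lists the 2 matched substrings directly.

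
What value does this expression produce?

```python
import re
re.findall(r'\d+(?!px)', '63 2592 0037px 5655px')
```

The negative lookahead/lookbehind blocks any match where the forbidden context is present.
Walking the string: at [0:2] → '63'; at [3:7] → '2592'; at [8:11] → '003'; at [15:18] → '565'.
Since nothing is captured, `findall` lists the 4 matched substrings directly.

['63', '2592', '003', '565']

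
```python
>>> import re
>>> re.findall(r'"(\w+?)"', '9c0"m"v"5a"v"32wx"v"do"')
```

['m', '5a', '32wx', 'do']

Walking the string: at [3:6] match '"m"', group 1 = 'm'; at [7:11] match '"5a"', group 1 = '5a'; at [12:18] match '"32wx"', group 1 = '32wx'; at [19:23] match '"do"', group 1 = 'do'.
One capturing group, so `findall` returns just the captured substring from each match — 4 in all.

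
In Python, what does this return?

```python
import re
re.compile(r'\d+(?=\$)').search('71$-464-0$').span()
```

(0, 2)

The positive lookaround only admits positions where the adjacent text matches; those characters stay outside the span.
The match spans [0:2] → '71'.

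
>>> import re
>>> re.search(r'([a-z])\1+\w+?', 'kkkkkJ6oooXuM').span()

A backreference is literal: `\1` must see the identical characters the first group matched.
`re.search` tries every starting position until one works.
The match spans [0:6] → 'kkkkkJ'.
Captured: group 1 = 'k'.

(0, 6)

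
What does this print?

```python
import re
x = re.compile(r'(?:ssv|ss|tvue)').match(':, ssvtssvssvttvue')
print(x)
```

None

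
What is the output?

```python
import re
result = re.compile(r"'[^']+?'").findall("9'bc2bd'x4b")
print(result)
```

`findall` yields the raw match text (1 of them) because the pattern has no groups.

["'bc2bd'"]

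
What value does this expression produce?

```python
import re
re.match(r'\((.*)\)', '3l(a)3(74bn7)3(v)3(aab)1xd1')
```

`re.match` won't scan ahead — the pattern has to work from the very first character.
Here the pattern fails at index 0, so the call returns None.

None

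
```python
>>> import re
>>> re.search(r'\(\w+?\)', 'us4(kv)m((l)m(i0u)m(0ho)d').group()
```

'(kv)'

`re.search` tries every starting position until one works.
The match spans [3:7] → '(kv)'.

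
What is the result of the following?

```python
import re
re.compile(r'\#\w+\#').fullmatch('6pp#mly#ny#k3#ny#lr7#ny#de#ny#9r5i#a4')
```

None

`re.fullmatch` is like wrapping the pattern in `^…$` (in single-line mode).
Here the string isn't matched end-to-end, so the call returns None.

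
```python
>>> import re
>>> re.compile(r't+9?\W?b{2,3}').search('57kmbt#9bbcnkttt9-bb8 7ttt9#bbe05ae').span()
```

(13, 20)

The match spans [13:20] → 'ttt9-bb'.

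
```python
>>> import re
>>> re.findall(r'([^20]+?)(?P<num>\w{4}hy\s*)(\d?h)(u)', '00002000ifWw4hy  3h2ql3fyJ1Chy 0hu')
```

Pattern: one or more of any character except [20] (lazy) (captured); then exactly 4 of a word character, then the literal 'hy', then zero or more of whitespace (captured as 'num'); then optionally a digit, then a literal 'h' (captured); then a literal 'u' (captured).
Scanning left to right: at [20:34] match 'ql3fyJ1Chy 0hu', groups = ('ql3f', 'yJ1Chy ', '0h', 'u').
Multiple groups make `findall` return tuples — one 4-tuple for the one match.

[('ql3f', 'yJ1Chy ', '0h', 'u')]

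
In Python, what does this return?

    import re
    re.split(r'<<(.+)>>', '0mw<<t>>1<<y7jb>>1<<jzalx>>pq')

['0mw', 't>>1<<y7jb>>1<<jzalx', 'pq']

`re.split` interleaves the captured-group text with the surrounding fragments.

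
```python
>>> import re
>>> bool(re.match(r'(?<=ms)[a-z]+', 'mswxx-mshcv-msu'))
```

False

`re.match` won't scan ahead — the pattern has to work from the very first character.
Here position 0 doesn't satisfy it, so the call returns None, and `bool(None)` is False.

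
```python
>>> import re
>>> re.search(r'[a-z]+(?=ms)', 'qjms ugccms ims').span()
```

Because the assertion is zero-width, the text it checks is not consumed and won't appear in the result.
The match spans [0:2] → 'qj'.

(0, 2)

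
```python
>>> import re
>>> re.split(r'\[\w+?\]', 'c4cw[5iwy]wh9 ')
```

Matches to split on: at [4:10] → '[5iwy]'.
Each match becomes a cut point; 2 segments remain.

['c4cw', 'wh9 ']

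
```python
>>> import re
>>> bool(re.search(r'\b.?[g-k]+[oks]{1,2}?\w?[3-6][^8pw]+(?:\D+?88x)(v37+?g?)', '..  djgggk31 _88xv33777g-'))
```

False

Here the pattern never matches, so the call returns None, and `bool(None)` is False.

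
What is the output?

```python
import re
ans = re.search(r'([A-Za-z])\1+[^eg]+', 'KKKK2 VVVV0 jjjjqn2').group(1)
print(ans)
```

K

The match spans [0:19] → 'KKKK2 VVVV0 jjjjqn2'.
Captured: group 1 = 'K'.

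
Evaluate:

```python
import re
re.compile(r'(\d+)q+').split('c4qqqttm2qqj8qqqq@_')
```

['c', '4', 'ttm', '2', 'j', '8', '@_']

The pattern matches one or more of a digit (captured); then one or more of a literal 'q'.
Matches to split on: at [1:5] → '4qqq'; at [8:11] → '2qq'; at [12:17] → '8qqqq'.
The group in the pattern means `split` returns the separators' captures alongside the pieces.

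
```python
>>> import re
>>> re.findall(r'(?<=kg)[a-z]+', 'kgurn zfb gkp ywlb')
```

The lookaround is zero-width — it requires the adjacent text to match without consuming it, so the asserted text isn't part of the match.
Scanning left to right: at [2:5] → 'urn'.
`findall` yields the raw match text (1 of them) because the pattern has no groups.

['urn']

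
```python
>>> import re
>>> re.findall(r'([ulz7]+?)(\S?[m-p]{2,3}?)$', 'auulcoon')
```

Pattern: one or more of one of [ulz7] (lazy) (captured); then optionally a non-whitespace character, then 2 to 3 of a character in [m-p] (lazy) (captured); then anchored at the end.
Walking the string: at [1:8] match 'uulcoon', groups = ('uul', 'coon').
2 groups means the one result is a tuple of 2 captured strings — 1 here.

[('uul', 'coon')]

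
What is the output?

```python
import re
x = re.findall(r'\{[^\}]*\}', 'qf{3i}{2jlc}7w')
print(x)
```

Matches: at [2:6] → '{3i}'; at [6:12] → '{2jlc}'.
No capturing groups, so `findall` returns the 2 full match strings.

['{3i}', '{2jlc}']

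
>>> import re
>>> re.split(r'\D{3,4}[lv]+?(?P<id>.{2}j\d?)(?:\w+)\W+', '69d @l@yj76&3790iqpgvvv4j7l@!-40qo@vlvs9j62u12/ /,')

The pattern matches 3 to 4 of a non-digit; then one or more of one of [lv] (lazy); then exactly 2 of any character, then the literal 'j', then optionally a digit (captured as 'id'); then one or more of a word character (non-capturing group); then one or more of a non-word character.
Matches to split on: at [2:12] → 'd @l@yj76&'; at [16:30] → 'iqpgvvv4j7l@!-'; at [32:50] → 'qo@vlvs9j62u12/ /,'.
With a capturing group present, the delimiter's captured portion is kept in the result list.

['69', '@yj7', '3790', 'v4j7', '40', 's9j6', '']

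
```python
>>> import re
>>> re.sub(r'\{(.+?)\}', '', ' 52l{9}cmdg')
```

' 52lcmdg'

Matches: at [4:7] → '{9}'.
Every occurrence is swapped for ''.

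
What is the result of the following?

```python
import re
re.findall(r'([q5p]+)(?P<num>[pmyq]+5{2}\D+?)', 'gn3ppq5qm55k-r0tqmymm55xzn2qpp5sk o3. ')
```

Pattern: one or more of one of [q5p] (captured); then one or more of one of [pmyq], then exactly 2 of the literal '5', then one or more of a non-digit (lazy) (captured as 'num').
A `+?`/`*?`/`{m,n}?` starts at its minimum and grows only as far as needed for what follows to match.
Matches: at [3:12] match 'ppq5qm55k', groups = ('ppq5q', 'm55k'); at [16:24] match 'qmymm55x', groups = ('q', 'mymm55x').
Multiple groups make `findall` return tuples — one 2-tuple for each match.

[('ppq5q', 'm55k'), ('q', 'mymm55x')]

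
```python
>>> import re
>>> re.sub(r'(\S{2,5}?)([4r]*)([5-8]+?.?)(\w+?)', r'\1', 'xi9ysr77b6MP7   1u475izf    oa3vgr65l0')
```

Because the quantifier is non-greedy, it stops expanding at the earliest point where the rest of the pattern can succeed.
`\1` in the replacement pulls in group 1's text for each match.

'xi9ys6MP7   1uzf    oa3vg0'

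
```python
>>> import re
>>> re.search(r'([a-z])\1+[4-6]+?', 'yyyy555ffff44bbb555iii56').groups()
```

The match spans [0:5] → 'yyyy5'.
Captured: group 1 = 'y'.

('y',)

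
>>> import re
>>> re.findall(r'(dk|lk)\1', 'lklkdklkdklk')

`\1` is not a pattern — it's the concrete string captured by group 1, re-applied verbatim.
Walking the string: at [0:4] match 'lklk', group 1 = 'lk'.
With a single group, `findall` returns only what that group captured — 1 item.

['lk']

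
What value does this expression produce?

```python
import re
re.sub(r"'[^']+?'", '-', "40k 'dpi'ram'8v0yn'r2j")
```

'40k -ram-r2j'

Each match is replaced by '-'.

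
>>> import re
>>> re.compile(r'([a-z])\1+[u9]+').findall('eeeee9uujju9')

['e', 'j']

After group 1 captures some text, `\1` only succeeds where that same text appears again.
Scanning left to right: at [0:8] match 'eeeee9uu', group 1 = 'e'; at [8:12] match 'jju9', group 1 = 'j'.
One capturing group, so `findall` returns just the captured substring from each match — 2 in all.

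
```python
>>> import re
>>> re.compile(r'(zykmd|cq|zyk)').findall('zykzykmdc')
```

['zyk', 'zykmd']

Alternation tries branches left to right and keeps the first one that lets the overall match succeed at that position.
Matches: at [0:3] match 'zyk', group 1 = 'zyk'; at [3:8] match 'zykmd', group 1 = 'zykmd'.
With a single group, `findall` returns only what that group captured — 2 items.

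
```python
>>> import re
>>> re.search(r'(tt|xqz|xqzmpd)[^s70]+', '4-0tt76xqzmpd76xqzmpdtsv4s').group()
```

`re.search` tries every starting position until one works.
The match spans [7:13] → 'xqzmpd'.
Captured: group 1 = 'xqz'.

'xqzmpd'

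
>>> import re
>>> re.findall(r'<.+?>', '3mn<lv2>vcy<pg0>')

With the lazy modifier that quantifier settles for the fewest repetitions that let the rest of the pattern succeed (the atoms after it are unaffected and can still be greedy).
Matches: at [3:8] → '<lv2>'; at [11:16] → '<pg0>'.
`findall` yields the raw match text (2 of them) because the pattern has no groups.

['<lv2>', '<pg0>']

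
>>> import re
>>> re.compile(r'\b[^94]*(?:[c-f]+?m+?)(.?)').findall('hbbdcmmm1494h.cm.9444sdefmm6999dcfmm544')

A non-greedy quantifier consumes as few characters as it can — just enough that the remainder of the pattern still matches from where it stops; whatever follows it matches normally.
`findall` collects group 1 from each match (2 total).

['m', '.']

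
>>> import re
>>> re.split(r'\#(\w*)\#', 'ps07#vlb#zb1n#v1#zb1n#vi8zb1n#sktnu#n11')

Because the pattern has a capturing group, `split` also inserts each captured text between the pieces.

['ps07', 'vlb', 'zb1n', 'v1', 'zb1n', 'vi8zb1n', 'sktnu#n11']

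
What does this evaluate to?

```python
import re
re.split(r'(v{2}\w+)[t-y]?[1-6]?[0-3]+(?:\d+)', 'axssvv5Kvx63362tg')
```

['axss', 'vv5Kvx63', 'tg']

The pattern matches exactly 2 of a literal 'v', then one or more of a word character (captured); then optionally a character in [t-y], then optionally a character in [1-6], then one or more of a character in [0-3]; then one or more of a digit (non-capturing group).
`re.split` interleaves the captured-group text with the surrounding fragments.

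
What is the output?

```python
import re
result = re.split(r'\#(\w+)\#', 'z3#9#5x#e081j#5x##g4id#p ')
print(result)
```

`re.split` interleaves the captured-group text with the surrounding fragments.

['z3', '9', '5x', 'e081j', '5x#', 'g4id', 'p ']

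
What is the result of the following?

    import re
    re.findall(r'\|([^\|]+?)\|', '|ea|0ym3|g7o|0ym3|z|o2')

['ea', 'g7o', 'z']

Because there's exactly one group, `findall` drops the full match and keeps group 1 from each hit.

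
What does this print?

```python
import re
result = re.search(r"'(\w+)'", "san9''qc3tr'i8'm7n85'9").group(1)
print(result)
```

qc3tr

`re.search` scans for the first position where the pattern succeeds.
The match spans [5:12] → "'qc3tr'".
Captured: group 1 = 'qc3tr'.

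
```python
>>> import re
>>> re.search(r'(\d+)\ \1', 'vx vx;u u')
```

`\1` is not a pattern — it's the concrete string captured by group 1, re-applied verbatim.
Here the pattern never matches, so the call returns None.

None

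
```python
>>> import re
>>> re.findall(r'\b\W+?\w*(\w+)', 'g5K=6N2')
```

['2']

The pattern matches a word boundary (`\b`, zero-width); then one or more of a non-word character (lazy); then zero or more of a word character; then one or more of a word character (captured).
`findall` collects group 1 from the one match (1 total).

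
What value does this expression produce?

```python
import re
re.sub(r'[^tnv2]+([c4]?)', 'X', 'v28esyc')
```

'v2X'

Every occurrence is swapped for 'X'.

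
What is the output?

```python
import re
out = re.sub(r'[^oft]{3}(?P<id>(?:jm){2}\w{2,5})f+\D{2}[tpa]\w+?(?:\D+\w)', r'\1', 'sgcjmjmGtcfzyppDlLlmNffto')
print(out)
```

jmjmGtc

The pattern matches exactly 3 of any character except [oft]; then the literal 'jm' repeated 2 times, then 2 to 5 of a word character (captured as 'id'); then one or more of the literal 'f', then exactly 2 of a non-digit, then one of [tpa]; then one or more of a word character (lazy); then one or more of a non-digit, then a word character (non-capturing group).
Matches: at [0:25] → 'sgcjmjmGtcfzyppDlLlmNffto'.
The replacement refers to a captured group, so each match is rewritten using its own captured text.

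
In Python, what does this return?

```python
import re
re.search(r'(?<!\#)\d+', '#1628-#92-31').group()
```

`(?!…)`/`(?<!…)` only lets a position through if the neighbouring text does NOT match; no characters are consumed.
`search` walks the string left to right and returns the first match it finds.
The match spans [2:5] → '628'.

'628'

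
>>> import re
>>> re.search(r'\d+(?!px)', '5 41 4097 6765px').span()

(0, 1)

The negative lookahead/lookbehind blocks any match where the forbidden context is present.
The match spans [0:1] → '5'.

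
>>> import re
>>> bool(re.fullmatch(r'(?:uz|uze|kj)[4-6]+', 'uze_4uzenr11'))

False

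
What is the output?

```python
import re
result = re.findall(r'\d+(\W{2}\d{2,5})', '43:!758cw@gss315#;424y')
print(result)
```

This matches one or more of a digit; then exactly 2 of a non-word character, then 2 to 5 of a digit (captured).
`findall` collects group 1 from each match (2 total).

[':!758', '#;424']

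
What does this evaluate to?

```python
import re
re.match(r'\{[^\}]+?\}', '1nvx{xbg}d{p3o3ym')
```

None

`match` is anchored at position 0; if the pattern doesn't fit there, it returns None.
Here position 0 doesn't satisfy it, so the call returns None.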